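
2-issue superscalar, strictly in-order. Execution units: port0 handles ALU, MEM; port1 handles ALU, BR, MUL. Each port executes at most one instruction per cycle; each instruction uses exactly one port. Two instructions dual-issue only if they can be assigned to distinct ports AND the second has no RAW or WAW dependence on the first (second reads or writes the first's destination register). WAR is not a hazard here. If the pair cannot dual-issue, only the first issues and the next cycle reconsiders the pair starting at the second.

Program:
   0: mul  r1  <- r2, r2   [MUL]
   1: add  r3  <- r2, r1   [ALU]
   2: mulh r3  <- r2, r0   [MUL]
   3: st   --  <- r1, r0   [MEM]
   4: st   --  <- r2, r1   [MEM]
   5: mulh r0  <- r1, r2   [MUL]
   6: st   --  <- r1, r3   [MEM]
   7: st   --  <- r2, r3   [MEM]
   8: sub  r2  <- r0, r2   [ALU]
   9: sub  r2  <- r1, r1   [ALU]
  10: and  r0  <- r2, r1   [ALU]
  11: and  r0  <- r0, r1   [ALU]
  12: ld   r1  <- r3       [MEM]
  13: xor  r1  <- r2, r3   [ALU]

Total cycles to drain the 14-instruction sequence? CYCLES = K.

c0: i0 mul.MUL  RAW r1
c1: i1 add.ALU  WAW r3
c2: i2+i3 mulh.MUL/st.MEM  dual
c3: i4+i5 st.MEM/mulh.MUL  dual
c4: i6 st.MEM  no-port MEM/MEM
c5: i7+i8 st.MEM/sub.ALU  dual
c6: i9 sub.ALU  RAW r2
c7: i10 and.ALU  RAW+WAW r0
c8: i11+i12 and.ALU/ld.MEM  dual
c9: i13 xor.ALU  tail

CYCLES = 10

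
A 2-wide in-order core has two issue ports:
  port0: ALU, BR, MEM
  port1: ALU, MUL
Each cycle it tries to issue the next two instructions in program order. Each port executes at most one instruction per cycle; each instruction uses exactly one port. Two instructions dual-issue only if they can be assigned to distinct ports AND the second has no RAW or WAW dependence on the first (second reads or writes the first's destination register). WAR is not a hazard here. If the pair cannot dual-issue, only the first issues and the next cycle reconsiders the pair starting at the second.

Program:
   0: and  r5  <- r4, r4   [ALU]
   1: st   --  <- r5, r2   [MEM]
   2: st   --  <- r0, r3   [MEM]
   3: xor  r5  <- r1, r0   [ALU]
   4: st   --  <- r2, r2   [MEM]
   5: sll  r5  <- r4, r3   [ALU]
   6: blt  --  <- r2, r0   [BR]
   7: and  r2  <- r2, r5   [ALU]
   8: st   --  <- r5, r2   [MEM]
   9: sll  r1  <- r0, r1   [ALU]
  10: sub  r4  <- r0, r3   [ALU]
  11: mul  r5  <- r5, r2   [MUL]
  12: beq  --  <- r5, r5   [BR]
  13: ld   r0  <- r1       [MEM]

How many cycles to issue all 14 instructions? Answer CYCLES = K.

CYCLES = 9

0. and.ALU @i0  | RAW r5
1. st.MEM @i1  | no-port MEM/MEM
2. st.MEM+xor.ALU @i2&i3  | pair
3. st.MEM+sll.ALU @i4&i5  | pair
4. blt.BR+and.ALU @i6&i7  | pair
5. st.MEM+sll.ALU @i8&i9  | pair
6. sub.ALU+mul.MUL @i10&i11  | pair
7. beq.BR @i12  | no-port BR/MEM
8. ld.MEM @i13  | tail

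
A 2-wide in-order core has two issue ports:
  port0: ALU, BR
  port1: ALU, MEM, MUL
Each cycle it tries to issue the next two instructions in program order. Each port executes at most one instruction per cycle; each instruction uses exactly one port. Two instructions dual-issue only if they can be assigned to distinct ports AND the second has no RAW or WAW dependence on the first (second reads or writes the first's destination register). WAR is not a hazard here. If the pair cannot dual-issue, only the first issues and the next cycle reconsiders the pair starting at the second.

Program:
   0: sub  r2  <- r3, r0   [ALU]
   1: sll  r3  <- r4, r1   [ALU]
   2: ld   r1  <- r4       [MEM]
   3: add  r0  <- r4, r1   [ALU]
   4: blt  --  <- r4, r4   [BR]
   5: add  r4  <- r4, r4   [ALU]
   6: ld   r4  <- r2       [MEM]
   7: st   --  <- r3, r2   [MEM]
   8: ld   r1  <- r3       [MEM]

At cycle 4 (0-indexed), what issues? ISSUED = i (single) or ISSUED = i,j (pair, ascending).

ISSUED = 6

c0: i0,i1 sub.ALU;sll.ALU  dual
c1: i2 ld.MEM  RAW r1
c2: i3,i4 add.ALU;blt.BR  dual
c3: i5 add.ALU  WAW r4
c4: i6 ld.MEM  no-port MEM/MEM
c5: i7 st.MEM  no-port MEM/MEM
c6: i8 ld.MEM  tail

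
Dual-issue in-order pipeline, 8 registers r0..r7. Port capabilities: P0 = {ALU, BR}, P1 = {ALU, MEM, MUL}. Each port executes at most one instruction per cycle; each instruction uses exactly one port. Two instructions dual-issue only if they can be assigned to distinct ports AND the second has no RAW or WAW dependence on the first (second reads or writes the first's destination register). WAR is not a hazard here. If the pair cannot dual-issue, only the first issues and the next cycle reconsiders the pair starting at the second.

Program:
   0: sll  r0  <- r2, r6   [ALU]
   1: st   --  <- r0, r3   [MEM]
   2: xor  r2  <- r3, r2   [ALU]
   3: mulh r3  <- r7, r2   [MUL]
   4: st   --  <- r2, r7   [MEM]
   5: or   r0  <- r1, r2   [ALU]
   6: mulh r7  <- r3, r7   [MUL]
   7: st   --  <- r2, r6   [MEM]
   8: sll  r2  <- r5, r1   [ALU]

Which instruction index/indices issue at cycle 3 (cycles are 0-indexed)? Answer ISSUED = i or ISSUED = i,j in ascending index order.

ISSUED = 4,5

[0] i0  sll  -- RAW r0
[1] i1/i2  st+xor  -- 2-wide
[2] i3  mulh  -- no-port MUL/MEM
[3] i4/i5  st+or  -- 2-wide
[4] i6  mulh  -- no-port MUL/MEM
[5] i7/i8  st+sll  -- 2-wide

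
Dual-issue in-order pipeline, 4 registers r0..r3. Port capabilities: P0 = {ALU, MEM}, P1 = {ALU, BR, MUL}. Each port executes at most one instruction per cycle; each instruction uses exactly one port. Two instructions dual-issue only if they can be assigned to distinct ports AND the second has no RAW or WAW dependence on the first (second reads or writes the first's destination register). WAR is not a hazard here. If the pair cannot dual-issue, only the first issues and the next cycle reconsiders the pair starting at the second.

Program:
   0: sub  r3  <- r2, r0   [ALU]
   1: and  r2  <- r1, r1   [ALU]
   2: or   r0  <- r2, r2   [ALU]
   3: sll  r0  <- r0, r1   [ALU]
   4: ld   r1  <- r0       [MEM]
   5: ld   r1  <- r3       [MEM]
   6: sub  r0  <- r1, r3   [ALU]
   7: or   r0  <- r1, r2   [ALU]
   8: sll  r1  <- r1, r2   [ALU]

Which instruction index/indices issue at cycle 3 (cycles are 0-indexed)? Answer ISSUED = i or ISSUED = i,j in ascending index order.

#0 head=0: sub;and i0+i1 dual
#1 head=2: or i2 RAW+WAW r0
#2 head=3: sll i3 RAW r0
#3 head=4: ld i4 no-port MEM/MEM
#4 head=5: ld i5 RAW r1
#5 head=6: sub i6 WAW r0
#6 head=7: or;sll i7+i8 dual

ISSUED = 4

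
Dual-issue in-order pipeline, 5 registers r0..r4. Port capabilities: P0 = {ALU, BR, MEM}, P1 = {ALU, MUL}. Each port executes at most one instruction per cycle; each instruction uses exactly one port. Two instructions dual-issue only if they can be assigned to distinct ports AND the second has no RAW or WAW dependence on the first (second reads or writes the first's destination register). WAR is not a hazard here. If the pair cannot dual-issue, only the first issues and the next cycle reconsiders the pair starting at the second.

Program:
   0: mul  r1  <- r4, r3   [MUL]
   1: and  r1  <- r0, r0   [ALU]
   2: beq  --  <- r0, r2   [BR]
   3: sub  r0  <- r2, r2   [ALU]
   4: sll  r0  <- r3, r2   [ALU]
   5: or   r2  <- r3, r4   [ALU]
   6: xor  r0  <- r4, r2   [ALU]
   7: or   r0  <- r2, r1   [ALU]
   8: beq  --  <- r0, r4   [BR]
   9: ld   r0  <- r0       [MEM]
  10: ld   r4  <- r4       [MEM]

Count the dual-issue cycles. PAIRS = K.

PAIRS = 2

t=0 i0:mul ; WAW r1
t=1 i1/i2:and/beq ; 2-wide
t=2 i3:sub ; WAW r0
t=3 i4/i5:sll/or ; 2-wide
t=4 i6:xor ; WAW r0
t=5 i7:or ; RAW r0
t=6 i8:beq ; no-port BR/MEM
t=7 i9:ld ; no-port MEM/MEM
t=8 i10:ld ; tail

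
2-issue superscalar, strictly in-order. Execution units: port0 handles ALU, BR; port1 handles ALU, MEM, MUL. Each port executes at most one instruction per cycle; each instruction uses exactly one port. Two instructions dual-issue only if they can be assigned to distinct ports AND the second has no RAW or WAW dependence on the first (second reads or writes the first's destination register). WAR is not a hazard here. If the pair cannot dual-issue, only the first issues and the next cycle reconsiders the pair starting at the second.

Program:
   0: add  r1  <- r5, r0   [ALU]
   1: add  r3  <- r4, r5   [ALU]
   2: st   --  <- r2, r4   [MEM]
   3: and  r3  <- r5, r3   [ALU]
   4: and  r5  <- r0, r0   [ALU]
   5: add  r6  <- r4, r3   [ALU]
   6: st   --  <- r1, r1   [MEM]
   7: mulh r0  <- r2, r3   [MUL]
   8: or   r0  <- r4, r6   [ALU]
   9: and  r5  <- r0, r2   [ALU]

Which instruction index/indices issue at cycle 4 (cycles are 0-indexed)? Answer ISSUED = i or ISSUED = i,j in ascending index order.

ISSUED = 7

[0] i0&i1  add+add  -- 2-wide
[1] i2&i3  st+and  -- 2-wide
[2] i4&i5  and+add  -- 2-wide
[3] i6  st  -- no-port MEM/MUL
[4] i7  mulh  -- WAW r0
[5] i8  or  -- RAW r0
[6] i9  and  -- tail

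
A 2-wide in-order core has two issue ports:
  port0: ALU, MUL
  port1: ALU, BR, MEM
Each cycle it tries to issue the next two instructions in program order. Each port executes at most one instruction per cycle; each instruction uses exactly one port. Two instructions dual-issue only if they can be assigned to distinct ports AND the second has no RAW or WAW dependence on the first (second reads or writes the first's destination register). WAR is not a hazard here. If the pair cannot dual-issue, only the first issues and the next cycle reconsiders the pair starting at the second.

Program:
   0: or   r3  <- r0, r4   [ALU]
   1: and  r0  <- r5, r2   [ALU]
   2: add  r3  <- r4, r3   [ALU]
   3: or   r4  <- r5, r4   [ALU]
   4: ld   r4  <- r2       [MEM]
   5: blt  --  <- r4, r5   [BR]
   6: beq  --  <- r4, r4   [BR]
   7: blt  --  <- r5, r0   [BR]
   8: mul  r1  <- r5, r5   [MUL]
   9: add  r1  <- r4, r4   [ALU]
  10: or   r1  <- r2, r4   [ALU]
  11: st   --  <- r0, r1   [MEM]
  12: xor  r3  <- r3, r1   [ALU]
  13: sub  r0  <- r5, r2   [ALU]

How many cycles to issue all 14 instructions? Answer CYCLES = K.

  cy0 -> i0+i1 (or.ALU;and.ALU) pair
  cy1 -> i2+i3 (add.ALU;or.ALU) pair
  cy2 -> i4 (ld.MEM) no-port MEM/BR
  cy3 -> i5 (blt.BR) no-port BR/BR
  cy4 -> i6 (beq.BR) no-port BR/BR
  cy5 -> i7+i8 (blt.BR;mul.MUL) pair
  cy6 -> i9 (add.ALU) WAW r1
  cy7 -> i10 (or.ALU) RAW r1
  cy8 -> i11+i12 (st.MEM;xor.ALU) pair
  cy9 -> i13 (sub.ALU) tail

CYCLES = 10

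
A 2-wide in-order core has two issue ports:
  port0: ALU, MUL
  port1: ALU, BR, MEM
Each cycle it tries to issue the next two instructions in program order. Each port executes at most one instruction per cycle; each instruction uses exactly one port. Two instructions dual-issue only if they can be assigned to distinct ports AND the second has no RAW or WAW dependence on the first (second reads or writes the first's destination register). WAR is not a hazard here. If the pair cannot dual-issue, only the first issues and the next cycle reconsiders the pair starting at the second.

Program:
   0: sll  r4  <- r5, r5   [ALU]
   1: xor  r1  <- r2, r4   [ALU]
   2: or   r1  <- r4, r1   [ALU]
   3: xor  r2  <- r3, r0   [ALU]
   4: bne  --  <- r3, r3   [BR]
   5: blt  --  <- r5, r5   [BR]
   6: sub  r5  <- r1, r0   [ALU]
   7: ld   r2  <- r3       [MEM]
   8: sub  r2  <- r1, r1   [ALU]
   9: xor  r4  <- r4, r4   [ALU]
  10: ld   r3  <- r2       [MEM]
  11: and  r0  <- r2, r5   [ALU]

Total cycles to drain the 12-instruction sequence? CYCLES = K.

CYCLES = 8

c0: i0 sll.ALU  RAW r4
c1: i1 xor.ALU  RAW+WAW r1
c2: i2+i3 or.ALU;xor.ALU  2-wide
c3: i4 bne.BR  no-port BR/BR
c4: i5+i6 blt.BR;sub.ALU  2-wide
c5: i7 ld.MEM  WAW r2
c6: i8+i9 sub.ALU;xor.ALU  2-wide
c7: i10+i11 ld.MEM;and.ALU  2-wide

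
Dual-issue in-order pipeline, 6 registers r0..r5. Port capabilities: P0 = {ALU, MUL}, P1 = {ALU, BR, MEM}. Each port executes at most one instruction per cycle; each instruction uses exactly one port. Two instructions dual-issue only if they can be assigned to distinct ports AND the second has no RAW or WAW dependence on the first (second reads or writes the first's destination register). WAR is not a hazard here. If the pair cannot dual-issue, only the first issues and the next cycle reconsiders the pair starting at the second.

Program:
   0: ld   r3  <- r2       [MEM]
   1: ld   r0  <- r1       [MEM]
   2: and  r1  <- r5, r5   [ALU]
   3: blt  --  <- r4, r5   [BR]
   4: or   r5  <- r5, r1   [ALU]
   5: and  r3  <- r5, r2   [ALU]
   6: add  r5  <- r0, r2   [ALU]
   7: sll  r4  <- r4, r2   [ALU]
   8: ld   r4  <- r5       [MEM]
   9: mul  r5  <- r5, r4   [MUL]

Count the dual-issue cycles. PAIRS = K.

PAIRS = 3

0. ld @i0  | no-port MEM/MEM
1. ld and @i1+i2  | pair
2. blt or @i3+i4  | pair
3. and add @i5+i6  | pair
4. sll @i7  | WAW r4
5. ld @i8  | RAW r4
6. mul @i9  | tail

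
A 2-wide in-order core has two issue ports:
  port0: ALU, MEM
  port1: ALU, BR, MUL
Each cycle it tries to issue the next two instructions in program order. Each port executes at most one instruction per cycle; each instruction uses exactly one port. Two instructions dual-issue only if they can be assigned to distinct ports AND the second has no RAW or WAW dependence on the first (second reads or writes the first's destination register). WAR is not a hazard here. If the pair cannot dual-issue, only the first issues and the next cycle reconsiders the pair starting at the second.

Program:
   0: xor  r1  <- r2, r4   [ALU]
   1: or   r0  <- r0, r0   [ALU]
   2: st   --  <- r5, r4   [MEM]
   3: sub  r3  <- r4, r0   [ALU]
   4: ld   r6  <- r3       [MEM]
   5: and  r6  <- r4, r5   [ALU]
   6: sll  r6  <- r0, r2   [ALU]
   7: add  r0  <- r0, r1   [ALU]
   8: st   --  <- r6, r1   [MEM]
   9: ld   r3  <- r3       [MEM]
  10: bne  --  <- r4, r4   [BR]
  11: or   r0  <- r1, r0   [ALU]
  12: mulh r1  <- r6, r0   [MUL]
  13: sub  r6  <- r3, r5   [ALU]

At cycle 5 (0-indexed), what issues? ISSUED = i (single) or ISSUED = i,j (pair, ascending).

ISSUED = 8

0. xor;or @i0&i1  | dual
1. st;sub @i2&i3  | dual
2. ld @i4  | WAW r6
3. and @i5  | WAW r6
4. sll;add @i6&i7  | dual
5. st @i8  | no-port MEM/MEM
6. ld;bne @i9&i10  | dual
7. or @i11  | RAW r0
8. mulh;sub @i12&i13  | dual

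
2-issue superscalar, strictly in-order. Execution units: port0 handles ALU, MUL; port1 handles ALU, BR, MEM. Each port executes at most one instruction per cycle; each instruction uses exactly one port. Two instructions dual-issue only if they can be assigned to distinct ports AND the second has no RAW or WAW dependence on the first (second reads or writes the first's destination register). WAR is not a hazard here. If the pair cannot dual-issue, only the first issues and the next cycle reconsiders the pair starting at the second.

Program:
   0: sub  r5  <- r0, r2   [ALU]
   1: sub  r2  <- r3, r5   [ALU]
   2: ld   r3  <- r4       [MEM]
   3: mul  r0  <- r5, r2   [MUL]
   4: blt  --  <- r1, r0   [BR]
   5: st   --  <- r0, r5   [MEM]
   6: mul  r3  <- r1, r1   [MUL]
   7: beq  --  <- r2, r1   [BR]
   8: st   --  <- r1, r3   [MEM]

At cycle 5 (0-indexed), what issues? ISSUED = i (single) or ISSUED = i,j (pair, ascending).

  cy0 -> i0 (sub.ALU) RAW r5
  cy1 -> i1,i2 (sub.ALU/ld.MEM) dual
  cy2 -> i3 (mul.MUL) RAW r0
  cy3 -> i4 (blt.BR) no-port BR/MEM
  cy4 -> i5,i6 (st.MEM/mul.MUL) dual
  cy5 -> i7 (beq.BR) no-port BR/MEM
  cy6 -> i8 (st.MEM) tail

ISSUED = 7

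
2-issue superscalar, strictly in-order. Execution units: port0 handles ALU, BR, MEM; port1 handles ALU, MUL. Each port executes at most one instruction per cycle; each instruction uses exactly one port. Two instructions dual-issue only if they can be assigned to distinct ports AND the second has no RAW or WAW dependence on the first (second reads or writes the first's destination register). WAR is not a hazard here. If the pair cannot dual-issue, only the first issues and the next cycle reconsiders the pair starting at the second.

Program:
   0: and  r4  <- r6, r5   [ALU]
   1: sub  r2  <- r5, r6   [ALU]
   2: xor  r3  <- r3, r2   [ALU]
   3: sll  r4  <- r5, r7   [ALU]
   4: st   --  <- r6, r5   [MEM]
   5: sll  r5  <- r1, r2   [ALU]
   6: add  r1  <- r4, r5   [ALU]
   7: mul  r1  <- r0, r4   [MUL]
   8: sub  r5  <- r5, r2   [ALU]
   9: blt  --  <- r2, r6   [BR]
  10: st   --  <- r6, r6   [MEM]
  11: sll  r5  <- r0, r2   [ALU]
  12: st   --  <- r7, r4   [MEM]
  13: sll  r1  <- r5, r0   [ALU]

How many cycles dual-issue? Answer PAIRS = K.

0. and.ALU sub.ALU @i0,i1  | 2-wide
1. xor.ALU sll.ALU @i2,i3  | 2-wide
2. st.MEM sll.ALU @i4,i5  | 2-wide
3. add.ALU @i6  | WAW r1
4. mul.MUL sub.ALU @i7,i8  | 2-wide
5. blt.BR @i9  | no-port BR/MEM
6. st.MEM sll.ALU @i10,i11  | 2-wide
7. st.MEM sll.ALU @i12,i13  | 2-wide

PAIRS = 6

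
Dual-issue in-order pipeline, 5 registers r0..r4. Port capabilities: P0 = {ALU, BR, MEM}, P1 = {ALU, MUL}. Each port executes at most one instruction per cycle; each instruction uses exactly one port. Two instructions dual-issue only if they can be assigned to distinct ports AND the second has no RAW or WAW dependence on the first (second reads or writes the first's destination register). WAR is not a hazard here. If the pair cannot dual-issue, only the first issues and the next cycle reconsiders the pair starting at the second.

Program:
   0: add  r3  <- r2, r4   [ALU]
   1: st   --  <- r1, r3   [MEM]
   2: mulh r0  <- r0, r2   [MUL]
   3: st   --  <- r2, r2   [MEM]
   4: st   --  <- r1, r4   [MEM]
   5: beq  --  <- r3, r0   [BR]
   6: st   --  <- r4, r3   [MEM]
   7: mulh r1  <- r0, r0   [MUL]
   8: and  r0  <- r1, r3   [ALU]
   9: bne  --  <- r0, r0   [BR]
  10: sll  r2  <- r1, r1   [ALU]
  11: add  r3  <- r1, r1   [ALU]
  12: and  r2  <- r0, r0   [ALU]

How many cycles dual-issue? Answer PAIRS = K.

c0: i0 add  RAW r3
c1: i1,i2 st;mulh  dual
c2: i3 st  no-port MEM/MEM
c3: i4 st  no-port MEM/BR
c4: i5 beq  no-port BR/MEM
c5: i6,i7 st;mulh  dual
c6: i8 and  RAW r0
c7: i9,i10 bne;sll  dual
c8: i11,i12 add;and  dual

PAIRS = 4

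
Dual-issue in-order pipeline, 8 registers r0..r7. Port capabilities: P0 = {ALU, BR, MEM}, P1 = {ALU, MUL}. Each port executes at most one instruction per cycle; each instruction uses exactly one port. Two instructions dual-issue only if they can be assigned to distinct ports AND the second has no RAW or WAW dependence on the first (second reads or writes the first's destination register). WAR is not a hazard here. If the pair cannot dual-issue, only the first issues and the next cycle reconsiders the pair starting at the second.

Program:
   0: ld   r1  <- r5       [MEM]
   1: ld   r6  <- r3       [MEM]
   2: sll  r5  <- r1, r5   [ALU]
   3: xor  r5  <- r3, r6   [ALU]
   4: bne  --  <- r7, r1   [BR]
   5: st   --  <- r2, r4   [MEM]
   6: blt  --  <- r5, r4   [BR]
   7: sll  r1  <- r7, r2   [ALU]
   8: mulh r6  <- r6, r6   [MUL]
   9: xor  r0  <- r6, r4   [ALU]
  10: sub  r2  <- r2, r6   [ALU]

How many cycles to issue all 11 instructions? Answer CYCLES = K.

CYCLES = 7

c0: i0 ld.MEM  no-port MEM/MEM
c1: i1+i2 ld.MEM sll.ALU  dual
c2: i3+i4 xor.ALU bne.BR  dual
c3: i5 st.MEM  no-port MEM/BR
c4: i6+i7 blt.BR sll.ALU  dual
c5: i8 mulh.MUL  RAW r6
c6: i9+i10 xor.ALU sub.ALU  dual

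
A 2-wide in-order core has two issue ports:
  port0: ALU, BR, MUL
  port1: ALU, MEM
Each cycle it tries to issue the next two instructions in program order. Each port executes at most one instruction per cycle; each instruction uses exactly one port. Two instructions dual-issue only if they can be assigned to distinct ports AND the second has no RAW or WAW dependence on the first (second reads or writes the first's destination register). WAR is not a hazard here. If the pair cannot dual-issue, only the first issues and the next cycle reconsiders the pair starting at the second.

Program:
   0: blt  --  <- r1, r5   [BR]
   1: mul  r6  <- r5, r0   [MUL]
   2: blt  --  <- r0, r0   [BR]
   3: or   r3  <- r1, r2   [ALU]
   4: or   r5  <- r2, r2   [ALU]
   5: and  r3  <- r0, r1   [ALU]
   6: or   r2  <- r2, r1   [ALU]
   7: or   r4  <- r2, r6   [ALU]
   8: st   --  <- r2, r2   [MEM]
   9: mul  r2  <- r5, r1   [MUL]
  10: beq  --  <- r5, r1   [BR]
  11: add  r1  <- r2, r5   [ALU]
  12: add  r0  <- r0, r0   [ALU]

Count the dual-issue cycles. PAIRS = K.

PAIRS = 4

#0 head=0: blt.BR i0 no-port BR/MUL
#1 head=1: mul.MUL i1 no-port MUL/BR
#2 head=2: blt.BR+or.ALU i2,i3 dual
#3 head=4: or.ALU+and.ALU i4,i5 dual
#4 head=6: or.ALU i6 RAW r2
#5 head=7: or.ALU+st.MEM i7,i8 dual
#6 head=9: mul.MUL i9 no-port MUL/BR
#7 head=10: beq.BR+add.ALU i10,i11 dual
#8 head=12: add.ALU i12 tail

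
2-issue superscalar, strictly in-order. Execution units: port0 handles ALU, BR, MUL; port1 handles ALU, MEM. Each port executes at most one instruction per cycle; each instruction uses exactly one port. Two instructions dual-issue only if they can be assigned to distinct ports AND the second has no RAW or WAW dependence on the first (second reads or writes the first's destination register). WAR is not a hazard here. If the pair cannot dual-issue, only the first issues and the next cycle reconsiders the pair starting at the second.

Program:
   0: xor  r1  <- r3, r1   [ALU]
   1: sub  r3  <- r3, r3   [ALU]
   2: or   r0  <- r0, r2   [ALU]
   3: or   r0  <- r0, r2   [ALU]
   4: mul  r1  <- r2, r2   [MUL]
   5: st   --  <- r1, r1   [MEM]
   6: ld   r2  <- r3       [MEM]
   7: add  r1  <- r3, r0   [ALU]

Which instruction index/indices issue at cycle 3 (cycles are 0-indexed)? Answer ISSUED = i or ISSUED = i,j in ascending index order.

ISSUED = 5

0. xor.ALU;sub.ALU @i0+i1  | dual
1. or.ALU @i2  | RAW+WAW r0
2. or.ALU;mul.MUL @i3+i4  | dual
3. st.MEM @i5  | no-port MEM/MEM
4. ld.MEM;add.ALU @i6+i7  | dual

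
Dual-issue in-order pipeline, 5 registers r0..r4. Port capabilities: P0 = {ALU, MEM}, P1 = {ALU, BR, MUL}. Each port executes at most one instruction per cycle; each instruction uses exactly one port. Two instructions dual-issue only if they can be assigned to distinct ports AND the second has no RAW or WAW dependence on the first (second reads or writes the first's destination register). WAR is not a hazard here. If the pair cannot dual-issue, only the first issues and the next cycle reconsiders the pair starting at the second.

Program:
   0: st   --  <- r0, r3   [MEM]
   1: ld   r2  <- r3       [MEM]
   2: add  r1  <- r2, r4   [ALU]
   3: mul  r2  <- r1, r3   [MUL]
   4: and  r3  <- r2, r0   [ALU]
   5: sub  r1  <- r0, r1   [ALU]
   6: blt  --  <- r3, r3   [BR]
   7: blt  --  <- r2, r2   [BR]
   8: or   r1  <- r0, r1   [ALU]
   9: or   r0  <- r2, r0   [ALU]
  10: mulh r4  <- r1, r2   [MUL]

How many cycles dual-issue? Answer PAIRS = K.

c0: i0 st.MEM  no-port MEM/MEM
c1: i1 ld.MEM  RAW r2
c2: i2 add.ALU  RAW r1
c3: i3 mul.MUL  RAW r2
c4: i4+i5 and.ALU+sub.ALU  dual
c5: i6 blt.BR  no-port BR/BR
c6: i7+i8 blt.BR+or.ALU  dual
c7: i9+i10 or.ALU+mulh.MUL  dual

PAIRS = 3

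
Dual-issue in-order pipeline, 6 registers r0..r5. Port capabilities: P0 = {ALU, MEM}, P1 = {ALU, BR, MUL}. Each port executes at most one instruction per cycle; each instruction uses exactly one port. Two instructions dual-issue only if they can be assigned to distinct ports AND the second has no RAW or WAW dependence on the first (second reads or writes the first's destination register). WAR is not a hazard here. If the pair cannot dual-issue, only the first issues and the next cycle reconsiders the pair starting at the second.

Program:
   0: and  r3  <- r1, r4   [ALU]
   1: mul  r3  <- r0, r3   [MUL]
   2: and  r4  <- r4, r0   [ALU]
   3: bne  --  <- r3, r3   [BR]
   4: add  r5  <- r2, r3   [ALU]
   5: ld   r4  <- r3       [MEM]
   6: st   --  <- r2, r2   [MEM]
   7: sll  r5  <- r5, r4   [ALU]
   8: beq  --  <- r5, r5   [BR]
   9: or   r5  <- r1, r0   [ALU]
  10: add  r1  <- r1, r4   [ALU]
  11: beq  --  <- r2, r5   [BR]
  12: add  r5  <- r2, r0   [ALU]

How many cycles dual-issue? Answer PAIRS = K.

PAIRS = 5

[0] i0  and.ALU  -- RAW+WAW r3
[1] i1&i2  mul.MUL+and.ALU  -- pair
[2] i3&i4  bne.BR+add.ALU  -- pair
[3] i5  ld.MEM  -- no-port MEM/MEM
[4] i6&i7  st.MEM+sll.ALU  -- pair
[5] i8&i9  beq.BR+or.ALU  -- pair
[6] i10&i11  add.ALU+beq.BR  -- pair
[7] i12  add.ALU  -- tail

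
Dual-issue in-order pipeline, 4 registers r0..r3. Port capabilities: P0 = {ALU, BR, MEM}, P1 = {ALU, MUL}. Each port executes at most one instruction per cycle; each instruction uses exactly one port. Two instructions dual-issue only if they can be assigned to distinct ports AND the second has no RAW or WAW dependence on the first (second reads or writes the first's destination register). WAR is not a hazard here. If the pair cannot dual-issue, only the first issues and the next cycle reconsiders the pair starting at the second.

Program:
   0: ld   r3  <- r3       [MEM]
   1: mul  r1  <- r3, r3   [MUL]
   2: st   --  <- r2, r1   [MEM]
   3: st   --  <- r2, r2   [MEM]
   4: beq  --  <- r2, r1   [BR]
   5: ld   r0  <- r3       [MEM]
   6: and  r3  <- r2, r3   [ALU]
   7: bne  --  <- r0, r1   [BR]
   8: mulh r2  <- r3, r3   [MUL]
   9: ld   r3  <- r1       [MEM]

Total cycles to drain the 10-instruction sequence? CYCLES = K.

t=0 i0:ld.MEM ; RAW r3
t=1 i1:mul.MUL ; RAW r1
t=2 i2:st.MEM ; no-port MEM/MEM
t=3 i3:st.MEM ; no-port MEM/BR
t=4 i4:beq.BR ; no-port BR/MEM
t=5 i5/i6:ld.MEM and.ALU ; 2-wide
t=6 i7/i8:bne.BR mulh.MUL ; 2-wide
t=7 i9:ld.MEM ; tail

CYCLES = 8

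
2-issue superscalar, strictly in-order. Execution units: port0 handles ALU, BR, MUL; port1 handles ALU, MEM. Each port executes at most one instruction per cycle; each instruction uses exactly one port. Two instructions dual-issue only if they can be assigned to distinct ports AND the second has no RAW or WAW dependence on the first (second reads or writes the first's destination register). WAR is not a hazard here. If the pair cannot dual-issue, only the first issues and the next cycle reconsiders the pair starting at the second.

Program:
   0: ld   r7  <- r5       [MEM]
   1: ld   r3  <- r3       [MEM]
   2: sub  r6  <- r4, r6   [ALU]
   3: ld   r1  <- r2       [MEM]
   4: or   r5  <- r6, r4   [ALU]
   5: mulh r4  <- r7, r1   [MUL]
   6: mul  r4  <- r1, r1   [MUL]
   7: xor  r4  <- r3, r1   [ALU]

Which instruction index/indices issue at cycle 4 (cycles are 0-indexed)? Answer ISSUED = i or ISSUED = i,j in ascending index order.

ISSUED = 6

[0] i0  ld.MEM  -- no-port MEM/MEM
[1] i1&i2  ld.MEM/sub.ALU  -- dual
[2] i3&i4  ld.MEM/or.ALU  -- dual
[3] i5  mulh.MUL  -- no-port MUL/MUL
[4] i6  mul.MUL  -- WAW r4
[5] i7  xor.ALU  -- tail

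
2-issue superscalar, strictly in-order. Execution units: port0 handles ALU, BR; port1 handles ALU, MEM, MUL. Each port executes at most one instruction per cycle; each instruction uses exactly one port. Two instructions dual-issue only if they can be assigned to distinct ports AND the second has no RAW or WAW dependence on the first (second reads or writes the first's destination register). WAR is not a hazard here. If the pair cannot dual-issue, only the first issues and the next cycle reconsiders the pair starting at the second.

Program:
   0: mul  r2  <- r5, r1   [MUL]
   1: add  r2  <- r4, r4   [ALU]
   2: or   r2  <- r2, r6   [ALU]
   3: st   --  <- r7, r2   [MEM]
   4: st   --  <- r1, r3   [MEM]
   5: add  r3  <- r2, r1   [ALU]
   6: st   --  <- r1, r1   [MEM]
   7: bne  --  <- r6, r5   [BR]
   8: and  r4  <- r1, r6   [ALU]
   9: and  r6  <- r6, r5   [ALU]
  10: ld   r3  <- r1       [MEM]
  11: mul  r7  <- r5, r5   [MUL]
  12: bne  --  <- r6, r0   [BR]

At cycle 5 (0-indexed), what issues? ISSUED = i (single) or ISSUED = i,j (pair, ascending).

[0] i0  mul  -- WAW r2
[1] i1  add  -- RAW+WAW r2
[2] i2  or  -- RAW r2
[3] i3  st  -- no-port MEM/MEM
[4] i4+i5  st+add  -- pair
[5] i6+i7  st+bne  -- pair
[6] i8+i9  and+and  -- pair
[7] i10  ld  -- no-port MEM/MUL
[8] i11+i12  mul+bne  -- pair

ISSUED = 6,7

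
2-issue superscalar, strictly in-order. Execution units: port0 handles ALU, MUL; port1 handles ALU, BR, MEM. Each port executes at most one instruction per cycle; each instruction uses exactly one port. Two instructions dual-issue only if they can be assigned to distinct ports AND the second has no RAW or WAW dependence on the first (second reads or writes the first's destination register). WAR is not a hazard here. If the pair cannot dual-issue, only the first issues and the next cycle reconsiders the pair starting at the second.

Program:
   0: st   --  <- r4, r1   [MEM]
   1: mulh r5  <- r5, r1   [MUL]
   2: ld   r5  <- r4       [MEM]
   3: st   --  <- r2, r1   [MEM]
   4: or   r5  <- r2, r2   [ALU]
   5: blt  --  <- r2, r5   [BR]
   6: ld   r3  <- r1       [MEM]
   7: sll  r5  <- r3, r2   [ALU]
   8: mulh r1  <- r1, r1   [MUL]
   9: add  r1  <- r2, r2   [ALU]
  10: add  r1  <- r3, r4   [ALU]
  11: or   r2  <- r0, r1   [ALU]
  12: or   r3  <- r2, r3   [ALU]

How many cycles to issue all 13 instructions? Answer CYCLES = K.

CYCLES = 10

0. st.MEM;mulh.MUL @i0,i1  | dual
1. ld.MEM @i2  | no-port MEM/MEM
2. st.MEM;or.ALU @i3,i4  | dual
3. blt.BR @i5  | no-port BR/MEM
4. ld.MEM @i6  | RAW r3
5. sll.ALU;mulh.MUL @i7,i8  | dual
6. add.ALU @i9  | WAW r1
7. add.ALU @i10  | RAW r1
8. or.ALU @i11  | RAW r2
9. or.ALU @i12  | tail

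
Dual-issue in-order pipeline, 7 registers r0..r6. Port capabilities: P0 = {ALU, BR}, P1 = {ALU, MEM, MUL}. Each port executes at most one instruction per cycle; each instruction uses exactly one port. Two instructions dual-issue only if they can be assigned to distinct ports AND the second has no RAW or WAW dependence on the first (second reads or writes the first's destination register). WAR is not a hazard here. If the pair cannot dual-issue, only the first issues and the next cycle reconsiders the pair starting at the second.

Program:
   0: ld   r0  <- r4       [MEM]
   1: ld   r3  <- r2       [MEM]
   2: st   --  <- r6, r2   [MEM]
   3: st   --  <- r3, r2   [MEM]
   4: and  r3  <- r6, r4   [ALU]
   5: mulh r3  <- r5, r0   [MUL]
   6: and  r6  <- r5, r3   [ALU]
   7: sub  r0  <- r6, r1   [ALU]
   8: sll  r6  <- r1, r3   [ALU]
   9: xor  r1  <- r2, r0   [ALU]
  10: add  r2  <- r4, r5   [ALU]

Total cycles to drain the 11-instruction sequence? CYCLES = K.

CYCLES = 8

#0 head=0: ld.MEM i0 no-port MEM/MEM
#1 head=1: ld.MEM i1 no-port MEM/MEM
#2 head=2: st.MEM i2 no-port MEM/MEM
#3 head=3: st.MEM/and.ALU i3,i4 2-wide
#4 head=5: mulh.MUL i5 RAW r3
#5 head=6: and.ALU i6 RAW r6
#6 head=7: sub.ALU/sll.ALU i7,i8 2-wide
#7 head=9: xor.ALU/add.ALU i9,i10 2-wide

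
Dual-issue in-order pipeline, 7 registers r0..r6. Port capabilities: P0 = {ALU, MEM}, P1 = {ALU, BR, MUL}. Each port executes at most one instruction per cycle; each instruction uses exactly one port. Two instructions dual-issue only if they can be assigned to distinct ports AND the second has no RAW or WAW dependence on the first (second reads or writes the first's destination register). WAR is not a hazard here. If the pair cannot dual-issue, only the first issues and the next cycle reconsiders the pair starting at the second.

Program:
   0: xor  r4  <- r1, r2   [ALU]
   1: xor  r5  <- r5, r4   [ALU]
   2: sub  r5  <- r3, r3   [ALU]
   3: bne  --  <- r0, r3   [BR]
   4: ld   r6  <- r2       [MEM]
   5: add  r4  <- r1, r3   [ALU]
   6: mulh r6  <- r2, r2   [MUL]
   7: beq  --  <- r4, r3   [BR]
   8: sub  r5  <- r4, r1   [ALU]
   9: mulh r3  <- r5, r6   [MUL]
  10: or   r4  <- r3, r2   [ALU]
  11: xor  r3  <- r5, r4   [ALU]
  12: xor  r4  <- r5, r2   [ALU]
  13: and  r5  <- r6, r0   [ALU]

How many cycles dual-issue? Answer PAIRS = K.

[0] i0  xor.ALU  -- RAW r4
[1] i1  xor.ALU  -- WAW r5
[2] i2+i3  sub.ALU+bne.BR  -- dual
[3] i4+i5  ld.MEM+add.ALU  -- dual
[4] i6  mulh.MUL  -- no-port MUL/BR
[5] i7+i8  beq.BR+sub.ALU  -- dual
[6] i9  mulh.MUL  -- RAW r3
[7] i10  or.ALU  -- RAW r4
[8] i11+i12  xor.ALU+xor.ALU  -- dual
[9] i13  and.ALU  -- tail

PAIRS = 4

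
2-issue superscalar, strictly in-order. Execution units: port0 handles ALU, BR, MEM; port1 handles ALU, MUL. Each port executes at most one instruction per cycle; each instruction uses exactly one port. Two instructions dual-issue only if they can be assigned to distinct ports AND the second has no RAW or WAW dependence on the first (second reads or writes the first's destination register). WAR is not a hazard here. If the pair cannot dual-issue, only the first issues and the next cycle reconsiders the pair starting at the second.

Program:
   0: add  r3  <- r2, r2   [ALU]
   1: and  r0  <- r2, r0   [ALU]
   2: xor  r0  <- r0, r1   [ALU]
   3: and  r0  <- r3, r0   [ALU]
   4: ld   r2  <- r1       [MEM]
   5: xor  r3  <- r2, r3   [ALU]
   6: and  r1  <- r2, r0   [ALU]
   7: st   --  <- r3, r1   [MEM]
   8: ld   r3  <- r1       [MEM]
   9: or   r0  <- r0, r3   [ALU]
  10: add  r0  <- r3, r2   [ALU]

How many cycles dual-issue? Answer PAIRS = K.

t=0 i0+i1:add.ALU+and.ALU ; pair
t=1 i2:xor.ALU ; RAW+WAW r0
t=2 i3+i4:and.ALU+ld.MEM ; pair
t=3 i5+i6:xor.ALU+and.ALU ; pair
t=4 i7:st.MEM ; no-port MEM/MEM
t=5 i8:ld.MEM ; RAW r3
t=6 i9:or.ALU ; WAW r0
t=7 i10:add.ALU ; tail

PAIRS = 3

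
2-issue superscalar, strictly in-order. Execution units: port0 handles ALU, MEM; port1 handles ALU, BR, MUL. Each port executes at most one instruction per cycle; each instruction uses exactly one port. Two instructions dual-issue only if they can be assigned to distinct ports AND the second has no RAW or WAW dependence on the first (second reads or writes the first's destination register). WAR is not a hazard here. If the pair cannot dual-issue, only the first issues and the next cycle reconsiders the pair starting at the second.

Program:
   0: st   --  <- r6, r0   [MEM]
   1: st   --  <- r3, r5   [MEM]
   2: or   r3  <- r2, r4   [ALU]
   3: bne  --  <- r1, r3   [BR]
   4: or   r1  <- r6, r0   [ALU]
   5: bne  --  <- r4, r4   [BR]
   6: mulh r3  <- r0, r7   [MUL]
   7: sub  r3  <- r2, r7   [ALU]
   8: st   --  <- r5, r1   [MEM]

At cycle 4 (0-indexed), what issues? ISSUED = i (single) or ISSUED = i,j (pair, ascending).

ISSUED = 6

t=0 i0:st.MEM ; no-port MEM/MEM
t=1 i1/i2:st.MEM or.ALU ; 2-wide
t=2 i3/i4:bne.BR or.ALU ; 2-wide
t=3 i5:bne.BR ; no-port BR/MUL
t=4 i6:mulh.MUL ; WAW r3
t=5 i7/i8:sub.ALU st.MEM ; 2-wide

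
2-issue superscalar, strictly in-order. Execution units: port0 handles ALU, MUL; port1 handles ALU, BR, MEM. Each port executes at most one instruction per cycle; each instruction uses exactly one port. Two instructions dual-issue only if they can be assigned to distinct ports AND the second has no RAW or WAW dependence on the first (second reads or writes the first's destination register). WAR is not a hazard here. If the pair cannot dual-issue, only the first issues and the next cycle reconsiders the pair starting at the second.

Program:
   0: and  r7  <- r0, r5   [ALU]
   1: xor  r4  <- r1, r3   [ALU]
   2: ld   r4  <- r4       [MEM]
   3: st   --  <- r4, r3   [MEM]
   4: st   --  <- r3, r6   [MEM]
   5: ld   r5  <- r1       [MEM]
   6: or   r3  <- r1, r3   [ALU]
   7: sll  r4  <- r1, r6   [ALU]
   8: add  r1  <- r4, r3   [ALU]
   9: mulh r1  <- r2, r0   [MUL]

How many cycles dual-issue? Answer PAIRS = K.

PAIRS = 2

[0] i0/i1  and xor  -- dual
[1] i2  ld  -- no-port MEM/MEM
[2] i3  st  -- no-port MEM/MEM
[3] i4  st  -- no-port MEM/MEM
[4] i5/i6  ld or  -- dual
[5] i7  sll  -- RAW r4
[6] i8  add  -- WAW r1
[7] i9  mulh  -- tail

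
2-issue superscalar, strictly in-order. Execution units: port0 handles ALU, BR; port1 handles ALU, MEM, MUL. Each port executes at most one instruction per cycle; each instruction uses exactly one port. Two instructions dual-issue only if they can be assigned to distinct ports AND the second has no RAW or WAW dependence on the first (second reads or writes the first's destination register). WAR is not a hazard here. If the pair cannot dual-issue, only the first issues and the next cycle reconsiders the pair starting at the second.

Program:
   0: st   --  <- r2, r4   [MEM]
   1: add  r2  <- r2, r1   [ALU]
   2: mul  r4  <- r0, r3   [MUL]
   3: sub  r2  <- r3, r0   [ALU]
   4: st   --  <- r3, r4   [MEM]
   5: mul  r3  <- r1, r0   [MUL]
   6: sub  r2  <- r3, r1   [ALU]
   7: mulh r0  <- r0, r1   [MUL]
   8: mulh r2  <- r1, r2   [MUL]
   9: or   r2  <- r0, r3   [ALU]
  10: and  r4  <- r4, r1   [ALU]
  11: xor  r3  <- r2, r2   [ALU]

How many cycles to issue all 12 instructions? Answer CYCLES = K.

CYCLES = 8

[0] i0/i1  st/add  -- dual
[1] i2/i3  mul/sub  -- dual
[2] i4  st  -- no-port MEM/MUL
[3] i5  mul  -- RAW r3
[4] i6/i7  sub/mulh  -- dual
[5] i8  mulh  -- WAW r2
[6] i9/i10  or/and  -- dual
[7] i11  xor  -- tail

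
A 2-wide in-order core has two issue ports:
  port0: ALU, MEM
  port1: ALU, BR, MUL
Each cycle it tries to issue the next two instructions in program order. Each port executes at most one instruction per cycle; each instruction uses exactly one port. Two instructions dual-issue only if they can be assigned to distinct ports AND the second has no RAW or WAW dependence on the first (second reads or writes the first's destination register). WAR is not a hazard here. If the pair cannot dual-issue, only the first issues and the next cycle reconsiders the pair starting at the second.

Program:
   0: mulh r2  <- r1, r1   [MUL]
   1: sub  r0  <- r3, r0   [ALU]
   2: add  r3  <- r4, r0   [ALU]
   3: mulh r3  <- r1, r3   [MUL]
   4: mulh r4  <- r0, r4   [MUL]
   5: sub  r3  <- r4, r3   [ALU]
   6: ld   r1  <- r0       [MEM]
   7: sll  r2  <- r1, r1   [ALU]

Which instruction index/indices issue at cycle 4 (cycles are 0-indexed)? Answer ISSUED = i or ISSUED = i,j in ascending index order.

c0: i0&i1 mulh.MUL;sub.ALU  2-wide
c1: i2 add.ALU  RAW+WAW r3
c2: i3 mulh.MUL  no-port MUL/MUL
c3: i4 mulh.MUL  RAW r4
c4: i5&i6 sub.ALU;ld.MEM  2-wide
c5: i7 sll.ALU  tail

ISSUED = 5,6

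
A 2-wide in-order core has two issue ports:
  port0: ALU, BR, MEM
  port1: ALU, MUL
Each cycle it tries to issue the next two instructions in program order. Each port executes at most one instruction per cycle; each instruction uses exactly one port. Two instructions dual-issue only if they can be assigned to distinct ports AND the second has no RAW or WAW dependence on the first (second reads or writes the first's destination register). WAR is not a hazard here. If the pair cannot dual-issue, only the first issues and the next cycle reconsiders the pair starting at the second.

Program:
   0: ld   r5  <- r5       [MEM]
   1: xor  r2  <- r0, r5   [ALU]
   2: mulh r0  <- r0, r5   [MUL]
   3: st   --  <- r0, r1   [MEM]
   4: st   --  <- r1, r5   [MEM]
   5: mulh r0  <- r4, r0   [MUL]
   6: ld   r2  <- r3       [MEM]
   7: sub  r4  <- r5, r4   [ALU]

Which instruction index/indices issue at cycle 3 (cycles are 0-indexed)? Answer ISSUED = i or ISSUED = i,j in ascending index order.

0. ld.MEM @i0  | RAW r5
1. xor.ALU/mulh.MUL @i1/i2  | dual
2. st.MEM @i3  | no-port MEM/MEM
3. st.MEM/mulh.MUL @i4/i5  | dual
4. ld.MEM/sub.ALU @i6/i7  | dual

ISSUED = 4,5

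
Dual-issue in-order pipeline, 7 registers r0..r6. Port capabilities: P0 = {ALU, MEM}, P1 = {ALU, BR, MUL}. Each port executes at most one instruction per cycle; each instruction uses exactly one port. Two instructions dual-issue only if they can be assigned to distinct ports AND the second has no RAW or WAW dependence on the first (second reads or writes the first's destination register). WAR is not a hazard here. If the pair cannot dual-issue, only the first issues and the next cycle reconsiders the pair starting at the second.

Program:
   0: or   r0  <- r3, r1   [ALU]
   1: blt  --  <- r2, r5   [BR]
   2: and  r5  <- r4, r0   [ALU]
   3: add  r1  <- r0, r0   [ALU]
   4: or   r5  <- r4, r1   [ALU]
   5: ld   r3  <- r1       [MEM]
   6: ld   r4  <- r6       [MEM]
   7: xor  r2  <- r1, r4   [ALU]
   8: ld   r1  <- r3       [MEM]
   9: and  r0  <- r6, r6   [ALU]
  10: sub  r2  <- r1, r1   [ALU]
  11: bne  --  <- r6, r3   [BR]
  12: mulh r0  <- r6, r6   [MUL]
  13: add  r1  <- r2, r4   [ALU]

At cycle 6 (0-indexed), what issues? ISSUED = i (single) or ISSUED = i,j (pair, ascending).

ISSUED = 11

0. or;blt @i0+i1  | 2-wide
1. and;add @i2+i3  | 2-wide
2. or;ld @i4+i5  | 2-wide
3. ld @i6  | RAW r4
4. xor;ld @i7+i8  | 2-wide
5. and;sub @i9+i10  | 2-wide
6. bne @i11  | no-port BR/MUL
7. mulh;add @i12+i13  | 2-wide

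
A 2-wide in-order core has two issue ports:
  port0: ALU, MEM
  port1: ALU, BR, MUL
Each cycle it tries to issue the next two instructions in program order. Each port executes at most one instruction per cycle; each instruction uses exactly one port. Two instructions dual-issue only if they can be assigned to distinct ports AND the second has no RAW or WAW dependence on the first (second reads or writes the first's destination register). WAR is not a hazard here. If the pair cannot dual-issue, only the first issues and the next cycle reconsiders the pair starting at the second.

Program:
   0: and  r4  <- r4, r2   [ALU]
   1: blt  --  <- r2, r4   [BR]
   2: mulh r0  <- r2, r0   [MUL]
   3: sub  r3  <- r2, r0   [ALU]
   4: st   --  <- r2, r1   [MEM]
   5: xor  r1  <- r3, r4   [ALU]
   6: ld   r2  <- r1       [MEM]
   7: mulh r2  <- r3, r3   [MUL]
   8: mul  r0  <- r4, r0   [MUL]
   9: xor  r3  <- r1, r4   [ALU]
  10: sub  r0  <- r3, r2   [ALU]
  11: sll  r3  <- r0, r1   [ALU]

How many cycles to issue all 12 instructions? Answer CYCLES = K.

c0: i0 and.ALU  RAW r4
c1: i1 blt.BR  no-port BR/MUL
c2: i2 mulh.MUL  RAW r0
c3: i3&i4 sub.ALU/st.MEM  2-wide
c4: i5 xor.ALU  RAW r1
c5: i6 ld.MEM  WAW r2
c6: i7 mulh.MUL  no-port MUL/MUL
c7: i8&i9 mul.MUL/xor.ALU  2-wide
c8: i10 sub.ALU  RAW r0
c9: i11 sll.ALU  tail

CYCLES = 10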